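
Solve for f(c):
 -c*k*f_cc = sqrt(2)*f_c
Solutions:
 f(c) = C1 + c^(((re(k) - sqrt(2))*re(k) + im(k)^2)/(re(k)^2 + im(k)^2))*(C2*sin(sqrt(2)*log(c)*Abs(im(k))/(re(k)^2 + im(k)^2)) + C3*cos(sqrt(2)*log(c)*im(k)/(re(k)^2 + im(k)^2)))


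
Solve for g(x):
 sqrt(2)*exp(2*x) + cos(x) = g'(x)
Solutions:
 g(x) = C1 + sqrt(2)*exp(2*x)/2 + sin(x)


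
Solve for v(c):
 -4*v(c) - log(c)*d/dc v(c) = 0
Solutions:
 v(c) = C1*exp(-4*li(c))


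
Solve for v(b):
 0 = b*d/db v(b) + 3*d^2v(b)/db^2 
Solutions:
 v(b) = C1 + C2*erf(sqrt(6)*b/6)


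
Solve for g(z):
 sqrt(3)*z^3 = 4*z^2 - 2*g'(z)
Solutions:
 g(z) = C1 - sqrt(3)*z^4/8 + 2*z^3/3


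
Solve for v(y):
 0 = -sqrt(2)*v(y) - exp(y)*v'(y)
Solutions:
 v(y) = C1*exp(sqrt(2)*exp(-y))


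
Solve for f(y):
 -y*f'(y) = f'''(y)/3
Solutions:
 f(y) = C1 + Integral(C2*airyai(-3^(1/3)*y) + C3*airybi(-3^(1/3)*y), y)


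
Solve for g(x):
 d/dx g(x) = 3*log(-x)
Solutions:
 g(x) = C1 + 3*x*log(-x) - 3*x


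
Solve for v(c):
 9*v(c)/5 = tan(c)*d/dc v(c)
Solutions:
 v(c) = C1*sin(c)^(9/5)


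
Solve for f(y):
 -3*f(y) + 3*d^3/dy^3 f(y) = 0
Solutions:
 f(y) = C3*exp(y) + (C1*sin(sqrt(3)*y/2) + C2*cos(sqrt(3)*y/2))*exp(-y/2)


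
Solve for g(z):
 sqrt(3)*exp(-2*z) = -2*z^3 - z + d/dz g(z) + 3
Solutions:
 g(z) = C1 + z^4/2 + z^2/2 - 3*z - sqrt(3)*exp(-2*z)/2


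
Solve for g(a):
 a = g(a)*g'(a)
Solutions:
 g(a) = -sqrt(C1 + a^2)
 g(a) = sqrt(C1 + a^2)


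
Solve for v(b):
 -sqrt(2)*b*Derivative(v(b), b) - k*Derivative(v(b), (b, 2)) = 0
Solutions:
 v(b) = C1 + C2*sqrt(k)*erf(2^(3/4)*b*sqrt(1/k)/2)


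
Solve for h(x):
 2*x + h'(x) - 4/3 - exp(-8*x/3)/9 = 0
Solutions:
 h(x) = C1 - x^2 + 4*x/3 - exp(-8*x/3)/24


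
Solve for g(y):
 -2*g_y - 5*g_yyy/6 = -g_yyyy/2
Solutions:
 g(y) = C1 + C2*exp(y*(-(54*sqrt(854) + 1583)^(1/3) - 25/(54*sqrt(854) + 1583)^(1/3) + 10)/18)*sin(sqrt(3)*y*(-(54*sqrt(854) + 1583)^(1/3) + 25/(54*sqrt(854) + 1583)^(1/3))/18) + C3*exp(y*(-(54*sqrt(854) + 1583)^(1/3) - 25/(54*sqrt(854) + 1583)^(1/3) + 10)/18)*cos(sqrt(3)*y*(-(54*sqrt(854) + 1583)^(1/3) + 25/(54*sqrt(854) + 1583)^(1/3))/18) + C4*exp(y*(25/(54*sqrt(854) + 1583)^(1/3) + 5 + (54*sqrt(854) + 1583)^(1/3))/9)


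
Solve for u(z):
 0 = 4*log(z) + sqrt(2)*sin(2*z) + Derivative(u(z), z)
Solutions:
 u(z) = C1 - 4*z*log(z) + 4*z + sqrt(2)*cos(2*z)/2


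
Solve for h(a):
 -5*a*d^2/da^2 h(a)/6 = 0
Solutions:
 h(a) = C1 + C2*a


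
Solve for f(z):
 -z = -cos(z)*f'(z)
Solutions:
 f(z) = C1 + Integral(z/cos(z), z)


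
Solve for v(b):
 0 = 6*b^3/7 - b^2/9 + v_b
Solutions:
 v(b) = C1 - 3*b^4/14 + b^3/27


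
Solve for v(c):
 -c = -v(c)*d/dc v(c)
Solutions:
 v(c) = -sqrt(C1 + c^2)
 v(c) = sqrt(C1 + c^2)


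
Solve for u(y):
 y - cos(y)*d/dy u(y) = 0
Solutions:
 u(y) = C1 + Integral(y/cos(y), y)


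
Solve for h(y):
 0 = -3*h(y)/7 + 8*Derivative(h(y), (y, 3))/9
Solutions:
 h(y) = C3*exp(3*7^(2/3)*y/14) + (C1*sin(3*sqrt(3)*7^(2/3)*y/28) + C2*cos(3*sqrt(3)*7^(2/3)*y/28))*exp(-3*7^(2/3)*y/28)


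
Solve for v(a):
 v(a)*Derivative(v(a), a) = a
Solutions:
 v(a) = -sqrt(C1 + a^2)
 v(a) = sqrt(C1 + a^2)


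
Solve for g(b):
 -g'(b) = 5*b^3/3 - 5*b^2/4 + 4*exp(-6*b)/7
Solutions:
 g(b) = C1 - 5*b^4/12 + 5*b^3/12 + 2*exp(-6*b)/21


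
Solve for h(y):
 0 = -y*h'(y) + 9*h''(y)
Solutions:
 h(y) = C1 + C2*erfi(sqrt(2)*y/6)


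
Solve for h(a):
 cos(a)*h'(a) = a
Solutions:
 h(a) = C1 + Integral(a/cos(a), a)


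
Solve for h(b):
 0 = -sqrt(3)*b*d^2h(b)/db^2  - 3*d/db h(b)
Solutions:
 h(b) = C1 + C2*b^(1 - sqrt(3))


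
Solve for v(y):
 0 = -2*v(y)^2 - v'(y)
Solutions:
 v(y) = 1/(C1 + 2*y)


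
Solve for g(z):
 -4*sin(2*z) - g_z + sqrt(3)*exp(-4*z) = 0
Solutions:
 g(z) = C1 + 2*cos(2*z) - sqrt(3)*exp(-4*z)/4


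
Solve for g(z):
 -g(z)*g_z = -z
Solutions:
 g(z) = -sqrt(C1 + z^2)
 g(z) = sqrt(C1 + z^2)


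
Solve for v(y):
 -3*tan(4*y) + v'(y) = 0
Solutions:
 v(y) = C1 - 3*log(cos(4*y))/4


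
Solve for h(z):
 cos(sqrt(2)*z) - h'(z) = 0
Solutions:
 h(z) = C1 + sqrt(2)*sin(sqrt(2)*z)/2


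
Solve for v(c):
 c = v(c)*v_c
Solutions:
 v(c) = -sqrt(C1 + c^2)
 v(c) = sqrt(C1 + c^2)


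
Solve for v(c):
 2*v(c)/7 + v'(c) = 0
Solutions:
 v(c) = C1*exp(-2*c/7)


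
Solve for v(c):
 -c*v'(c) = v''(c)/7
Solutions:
 v(c) = C1 + C2*erf(sqrt(14)*c/2)


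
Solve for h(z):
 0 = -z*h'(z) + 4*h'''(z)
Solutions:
 h(z) = C1 + Integral(C2*airyai(2^(1/3)*z/2) + C3*airybi(2^(1/3)*z/2), z)


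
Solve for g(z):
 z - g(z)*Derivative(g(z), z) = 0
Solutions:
 g(z) = -sqrt(C1 + z^2)
 g(z) = sqrt(C1 + z^2)


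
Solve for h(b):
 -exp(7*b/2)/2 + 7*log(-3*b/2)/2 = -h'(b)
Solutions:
 h(b) = C1 - 7*b*log(-b)/2 + 7*b*(-log(3) + log(2) + 1)/2 + exp(7*b/2)/7


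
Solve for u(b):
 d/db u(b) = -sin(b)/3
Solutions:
 u(b) = C1 + cos(b)/3


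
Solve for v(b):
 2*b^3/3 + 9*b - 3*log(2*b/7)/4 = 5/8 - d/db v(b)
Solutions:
 v(b) = C1 - b^4/6 - 9*b^2/2 + 3*b*log(b)/4 - 3*b*log(7)/4 - b/8 + 3*b*log(2)/4


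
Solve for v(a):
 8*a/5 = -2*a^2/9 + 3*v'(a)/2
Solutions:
 v(a) = C1 + 4*a^3/81 + 8*a^2/15


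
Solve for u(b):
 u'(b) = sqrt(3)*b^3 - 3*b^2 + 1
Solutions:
 u(b) = C1 + sqrt(3)*b^4/4 - b^3 + b


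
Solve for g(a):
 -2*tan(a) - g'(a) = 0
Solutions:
 g(a) = C1 + 2*log(cos(a))


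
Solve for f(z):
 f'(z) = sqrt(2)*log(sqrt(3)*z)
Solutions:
 f(z) = C1 + sqrt(2)*z*log(z) - sqrt(2)*z + sqrt(2)*z*log(3)/2


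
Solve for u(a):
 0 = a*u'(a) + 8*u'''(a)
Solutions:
 u(a) = C1 + Integral(C2*airyai(-a/2) + C3*airybi(-a/2), a)


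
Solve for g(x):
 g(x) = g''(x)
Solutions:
 g(x) = C1*exp(-x) + C2*exp(x)


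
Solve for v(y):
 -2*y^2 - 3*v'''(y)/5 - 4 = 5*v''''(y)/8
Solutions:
 v(y) = C1 + C2*y + C3*y^2 + C4*exp(-24*y/25) - y^5/18 + 125*y^4/432 - 6005*y^3/2592


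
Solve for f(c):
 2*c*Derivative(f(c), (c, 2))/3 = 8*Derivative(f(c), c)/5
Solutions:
 f(c) = C1 + C2*c^(17/5)


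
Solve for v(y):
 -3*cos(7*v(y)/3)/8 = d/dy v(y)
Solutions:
 3*y/8 - 3*log(sin(7*v(y)/3) - 1)/14 + 3*log(sin(7*v(y)/3) + 1)/14 = C1


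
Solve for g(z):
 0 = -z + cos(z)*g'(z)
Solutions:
 g(z) = C1 + Integral(z/cos(z), z)


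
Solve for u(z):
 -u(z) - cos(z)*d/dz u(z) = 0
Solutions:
 u(z) = C1*sqrt(sin(z) - 1)/sqrt(sin(z) + 1)


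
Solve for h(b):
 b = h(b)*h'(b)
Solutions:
 h(b) = -sqrt(C1 + b^2)
 h(b) = sqrt(C1 + b^2)


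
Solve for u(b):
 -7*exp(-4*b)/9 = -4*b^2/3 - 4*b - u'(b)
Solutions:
 u(b) = C1 - 4*b^3/9 - 2*b^2 - 7*exp(-4*b)/36


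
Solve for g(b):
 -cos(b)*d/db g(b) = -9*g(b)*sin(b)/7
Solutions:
 g(b) = C1/cos(b)^(9/7)


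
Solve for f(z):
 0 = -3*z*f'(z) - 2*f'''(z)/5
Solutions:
 f(z) = C1 + Integral(C2*airyai(-15^(1/3)*2^(2/3)*z/2) + C3*airybi(-15^(1/3)*2^(2/3)*z/2), z)


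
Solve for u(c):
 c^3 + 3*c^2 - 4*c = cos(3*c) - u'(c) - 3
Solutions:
 u(c) = C1 - c^4/4 - c^3 + 2*c^2 - 3*c + sin(3*c)/3


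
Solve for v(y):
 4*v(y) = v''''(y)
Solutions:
 v(y) = C1*exp(-sqrt(2)*y) + C2*exp(sqrt(2)*y) + C3*sin(sqrt(2)*y) + C4*cos(sqrt(2)*y)


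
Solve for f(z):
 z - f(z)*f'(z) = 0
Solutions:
 f(z) = -sqrt(C1 + z^2)
 f(z) = sqrt(C1 + z^2)


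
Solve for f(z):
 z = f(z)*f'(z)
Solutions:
 f(z) = -sqrt(C1 + z^2)
 f(z) = sqrt(C1 + z^2)


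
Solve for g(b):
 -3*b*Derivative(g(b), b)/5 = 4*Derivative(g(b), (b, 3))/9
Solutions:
 g(b) = C1 + Integral(C2*airyai(-3*50^(1/3)*b/10) + C3*airybi(-3*50^(1/3)*b/10), b)


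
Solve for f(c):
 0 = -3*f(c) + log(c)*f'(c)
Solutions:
 f(c) = C1*exp(3*li(c))


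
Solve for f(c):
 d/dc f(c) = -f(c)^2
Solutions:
 f(c) = 1/(C1 + c)


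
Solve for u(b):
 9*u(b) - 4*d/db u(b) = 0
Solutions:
 u(b) = C1*exp(9*b/4)


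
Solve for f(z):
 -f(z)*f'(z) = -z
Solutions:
 f(z) = -sqrt(C1 + z^2)
 f(z) = sqrt(C1 + z^2)


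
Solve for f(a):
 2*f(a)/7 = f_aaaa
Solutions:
 f(a) = C1*exp(-2^(1/4)*7^(3/4)*a/7) + C2*exp(2^(1/4)*7^(3/4)*a/7) + C3*sin(2^(1/4)*7^(3/4)*a/7) + C4*cos(2^(1/4)*7^(3/4)*a/7)


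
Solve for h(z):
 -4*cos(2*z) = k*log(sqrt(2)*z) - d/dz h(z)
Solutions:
 h(z) = C1 + k*z*(log(z) - 1) + k*z*log(2)/2 + 2*sin(2*z)


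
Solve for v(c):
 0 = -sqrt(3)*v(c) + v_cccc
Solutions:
 v(c) = C1*exp(-3^(1/8)*c) + C2*exp(3^(1/8)*c) + C3*sin(3^(1/8)*c) + C4*cos(3^(1/8)*c)


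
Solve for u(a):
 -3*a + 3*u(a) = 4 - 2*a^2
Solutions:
 u(a) = -2*a^2/3 + a + 4/3


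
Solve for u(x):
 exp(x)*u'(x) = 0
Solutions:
 u(x) = C1


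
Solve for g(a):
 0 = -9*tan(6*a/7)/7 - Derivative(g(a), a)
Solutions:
 g(a) = C1 + 3*log(cos(6*a/7))/2


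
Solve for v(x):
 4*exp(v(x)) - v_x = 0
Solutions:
 v(x) = log(-1/(C1 + 4*x))


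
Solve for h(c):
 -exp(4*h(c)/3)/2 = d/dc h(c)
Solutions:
 h(c) = 3*log(-(1/(C1 + 2*c))^(1/4)) + 3*log(3)/4
 h(c) = 3*log(1/(C1 + 2*c))/4 + 3*log(3)/4
 h(c) = 3*log(-I*(1/(C1 + 2*c))^(1/4)) + 3*log(3)/4
 h(c) = 3*log(I*(1/(C1 + 2*c))^(1/4)) + 3*log(3)/4


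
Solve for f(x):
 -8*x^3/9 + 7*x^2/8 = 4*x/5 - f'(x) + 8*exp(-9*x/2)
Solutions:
 f(x) = C1 + 2*x^4/9 - 7*x^3/24 + 2*x^2/5 - 16*exp(-9*x/2)/9


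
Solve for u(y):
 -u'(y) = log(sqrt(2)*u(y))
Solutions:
 2*Integral(1/(2*log(_y) + log(2)), (_y, u(y))) = C1 - y


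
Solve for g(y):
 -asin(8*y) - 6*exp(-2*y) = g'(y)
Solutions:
 g(y) = C1 - y*asin(8*y) - sqrt(1 - 64*y^2)/8 + 3*exp(-2*y)


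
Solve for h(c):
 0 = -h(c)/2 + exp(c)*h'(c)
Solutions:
 h(c) = C1*exp(-exp(-c)/2)


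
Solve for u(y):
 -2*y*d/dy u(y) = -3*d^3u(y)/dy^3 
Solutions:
 u(y) = C1 + Integral(C2*airyai(2^(1/3)*3^(2/3)*y/3) + C3*airybi(2^(1/3)*3^(2/3)*y/3), y)


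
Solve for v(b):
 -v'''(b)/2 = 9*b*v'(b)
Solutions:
 v(b) = C1 + Integral(C2*airyai(-18^(1/3)*b) + C3*airybi(-18^(1/3)*b), b)


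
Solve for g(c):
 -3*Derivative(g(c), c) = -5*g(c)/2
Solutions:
 g(c) = C1*exp(5*c/6)


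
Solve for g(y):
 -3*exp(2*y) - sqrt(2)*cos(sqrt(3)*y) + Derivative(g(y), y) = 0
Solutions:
 g(y) = C1 + 3*exp(2*y)/2 + sqrt(6)*sin(sqrt(3)*y)/3


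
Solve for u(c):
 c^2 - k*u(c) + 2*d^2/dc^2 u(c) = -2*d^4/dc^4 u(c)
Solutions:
 u(c) = C1*exp(-sqrt(2)*c*sqrt(-sqrt(2*k + 1) - 1)/2) + C2*exp(sqrt(2)*c*sqrt(-sqrt(2*k + 1) - 1)/2) + C3*exp(-sqrt(2)*c*sqrt(sqrt(2*k + 1) - 1)/2) + C4*exp(sqrt(2)*c*sqrt(sqrt(2*k + 1) - 1)/2) + c^2/k + 4/k^2


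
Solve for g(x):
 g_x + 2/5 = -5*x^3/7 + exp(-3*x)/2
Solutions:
 g(x) = C1 - 5*x^4/28 - 2*x/5 - exp(-3*x)/6


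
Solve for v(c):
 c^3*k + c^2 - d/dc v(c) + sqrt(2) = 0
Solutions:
 v(c) = C1 + c^4*k/4 + c^3/3 + sqrt(2)*c


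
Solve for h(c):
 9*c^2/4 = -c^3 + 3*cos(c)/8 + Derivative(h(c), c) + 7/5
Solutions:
 h(c) = C1 + c^4/4 + 3*c^3/4 - 7*c/5 - 3*sin(c)/8


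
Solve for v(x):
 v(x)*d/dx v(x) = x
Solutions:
 v(x) = -sqrt(C1 + x^2)
 v(x) = sqrt(C1 + x^2)


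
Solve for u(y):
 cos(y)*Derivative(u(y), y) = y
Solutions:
 u(y) = C1 + Integral(y/cos(y), y)


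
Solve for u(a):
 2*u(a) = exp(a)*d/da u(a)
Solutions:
 u(a) = C1*exp(-2*exp(-a))


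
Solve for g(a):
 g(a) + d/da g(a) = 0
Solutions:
 g(a) = C1*exp(-a)


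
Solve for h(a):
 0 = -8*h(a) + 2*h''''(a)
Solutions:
 h(a) = C1*exp(-sqrt(2)*a) + C2*exp(sqrt(2)*a) + C3*sin(sqrt(2)*a) + C4*cos(sqrt(2)*a)


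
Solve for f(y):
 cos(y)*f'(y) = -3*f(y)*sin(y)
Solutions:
 f(y) = C1*cos(y)^3


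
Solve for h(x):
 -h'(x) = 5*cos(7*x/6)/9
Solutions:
 h(x) = C1 - 10*sin(7*x/6)/21


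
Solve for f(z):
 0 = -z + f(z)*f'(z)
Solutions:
 f(z) = -sqrt(C1 + z^2)
 f(z) = sqrt(C1 + z^2)


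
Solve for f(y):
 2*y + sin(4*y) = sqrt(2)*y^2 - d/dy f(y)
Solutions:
 f(y) = C1 + sqrt(2)*y^3/3 - y^2 + cos(4*y)/4


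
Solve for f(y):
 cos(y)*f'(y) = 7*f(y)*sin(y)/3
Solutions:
 f(y) = C1/cos(y)^(7/3)


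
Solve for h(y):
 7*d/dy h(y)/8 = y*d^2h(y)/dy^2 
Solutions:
 h(y) = C1 + C2*y^(15/8)


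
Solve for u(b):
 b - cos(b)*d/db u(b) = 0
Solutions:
 u(b) = C1 + Integral(b/cos(b), b)


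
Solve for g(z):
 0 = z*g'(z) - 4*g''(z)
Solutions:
 g(z) = C1 + C2*erfi(sqrt(2)*z/4)


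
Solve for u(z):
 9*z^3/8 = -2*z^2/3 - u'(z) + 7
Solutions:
 u(z) = C1 - 9*z^4/32 - 2*z^3/9 + 7*z


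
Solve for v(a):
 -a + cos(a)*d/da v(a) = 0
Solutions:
 v(a) = C1 + Integral(a/cos(a), a)


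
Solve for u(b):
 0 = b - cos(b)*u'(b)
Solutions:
 u(b) = C1 + Integral(b/cos(b), b)


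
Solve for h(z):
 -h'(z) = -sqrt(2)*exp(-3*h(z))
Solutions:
 h(z) = log(C1 + 3*sqrt(2)*z)/3
 h(z) = log((-3^(1/3) - 3^(5/6)*I)*(C1 + sqrt(2)*z)^(1/3)/2)
 h(z) = log((-3^(1/3) + 3^(5/6)*I)*(C1 + sqrt(2)*z)^(1/3)/2)


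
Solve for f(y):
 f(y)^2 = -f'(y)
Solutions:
 f(y) = 1/(C1 + y)


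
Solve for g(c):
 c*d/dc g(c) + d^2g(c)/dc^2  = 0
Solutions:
 g(c) = C1 + C2*erf(sqrt(2)*c/2)


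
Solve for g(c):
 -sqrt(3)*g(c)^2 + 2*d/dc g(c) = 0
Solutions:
 g(c) = -2/(C1 + sqrt(3)*c)


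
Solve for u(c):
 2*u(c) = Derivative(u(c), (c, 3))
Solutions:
 u(c) = C3*exp(2^(1/3)*c) + (C1*sin(2^(1/3)*sqrt(3)*c/2) + C2*cos(2^(1/3)*sqrt(3)*c/2))*exp(-2^(1/3)*c/2)


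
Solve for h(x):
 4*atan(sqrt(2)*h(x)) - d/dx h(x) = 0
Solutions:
 Integral(1/atan(sqrt(2)*_y), (_y, h(x))) = C1 + 4*x


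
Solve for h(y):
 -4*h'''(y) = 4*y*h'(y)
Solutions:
 h(y) = C1 + Integral(C2*airyai(-y) + C3*airybi(-y), y)


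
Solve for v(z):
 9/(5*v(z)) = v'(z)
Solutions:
 v(z) = -sqrt(C1 + 90*z)/5
 v(z) = sqrt(C1 + 90*z)/5


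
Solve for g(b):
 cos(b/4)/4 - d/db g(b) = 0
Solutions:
 g(b) = C1 + sin(b/4)


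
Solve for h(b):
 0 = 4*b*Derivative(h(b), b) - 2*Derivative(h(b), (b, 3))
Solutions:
 h(b) = C1 + Integral(C2*airyai(2^(1/3)*b) + C3*airybi(2^(1/3)*b), b)


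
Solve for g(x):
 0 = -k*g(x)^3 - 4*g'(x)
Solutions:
 g(x) = -sqrt(2)*sqrt(-1/(C1 - k*x))
 g(x) = sqrt(2)*sqrt(-1/(C1 - k*x))


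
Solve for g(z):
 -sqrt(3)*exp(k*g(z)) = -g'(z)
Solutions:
 g(z) = Piecewise((log(-1/(C1*k + sqrt(3)*k*z))/k, Ne(k, 0)), (nan, True))
 g(z) = Piecewise((C1 + sqrt(3)*z, Eq(k, 0)), (nan, True))


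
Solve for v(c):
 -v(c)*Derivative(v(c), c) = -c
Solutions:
 v(c) = -sqrt(C1 + c^2)
 v(c) = sqrt(C1 + c^2)


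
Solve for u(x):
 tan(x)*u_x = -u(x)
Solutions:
 u(x) = C1/sin(x)


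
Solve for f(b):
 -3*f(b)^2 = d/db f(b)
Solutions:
 f(b) = 1/(C1 + 3*b)


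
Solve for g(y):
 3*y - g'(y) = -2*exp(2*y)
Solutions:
 g(y) = C1 + 3*y^2/2 + exp(2*y)


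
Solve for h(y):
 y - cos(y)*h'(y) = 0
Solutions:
 h(y) = C1 + Integral(y/cos(y), y)


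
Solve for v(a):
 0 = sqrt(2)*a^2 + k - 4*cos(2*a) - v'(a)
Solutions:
 v(a) = C1 + sqrt(2)*a^3/3 + a*k - 2*sin(2*a)


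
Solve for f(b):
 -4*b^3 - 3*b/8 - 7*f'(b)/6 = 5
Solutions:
 f(b) = C1 - 6*b^4/7 - 9*b^2/56 - 30*b/7


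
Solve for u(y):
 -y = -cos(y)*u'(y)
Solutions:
 u(y) = C1 + Integral(y/cos(y), y)


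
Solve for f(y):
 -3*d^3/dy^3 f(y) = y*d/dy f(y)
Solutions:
 f(y) = C1 + Integral(C2*airyai(-3^(2/3)*y/3) + C3*airybi(-3^(2/3)*y/3), y)


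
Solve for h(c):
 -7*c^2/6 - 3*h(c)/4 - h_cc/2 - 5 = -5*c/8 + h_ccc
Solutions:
 h(c) = C1*exp(c*(-2 + (9*sqrt(83) + 82)^(-1/3) + (9*sqrt(83) + 82)^(1/3))/12)*sin(sqrt(3)*c*(-(9*sqrt(83) + 82)^(1/3) + (9*sqrt(83) + 82)^(-1/3))/12) + C2*exp(c*(-2 + (9*sqrt(83) + 82)^(-1/3) + (9*sqrt(83) + 82)^(1/3))/12)*cos(sqrt(3)*c*(-(9*sqrt(83) + 82)^(1/3) + (9*sqrt(83) + 82)^(-1/3))/12) + C3*exp(-c*((9*sqrt(83) + 82)^(-1/3) + 1 + (9*sqrt(83) + 82)^(1/3))/6) - 14*c^2/9 + 5*c/6 - 124/27


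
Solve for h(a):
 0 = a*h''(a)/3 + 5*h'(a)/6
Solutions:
 h(a) = C1 + C2/a^(3/2)


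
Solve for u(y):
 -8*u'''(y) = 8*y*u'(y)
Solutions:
 u(y) = C1 + Integral(C2*airyai(-y) + C3*airybi(-y), y)


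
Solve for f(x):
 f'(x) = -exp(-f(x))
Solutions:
 f(x) = log(C1 - x)


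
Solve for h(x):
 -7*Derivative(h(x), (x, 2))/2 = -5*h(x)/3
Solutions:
 h(x) = C1*exp(-sqrt(210)*x/21) + C2*exp(sqrt(210)*x/21)


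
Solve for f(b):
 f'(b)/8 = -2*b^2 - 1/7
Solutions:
 f(b) = C1 - 16*b^3/3 - 8*b/7


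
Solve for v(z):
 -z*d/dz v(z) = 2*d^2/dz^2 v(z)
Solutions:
 v(z) = C1 + C2*erf(z/2)


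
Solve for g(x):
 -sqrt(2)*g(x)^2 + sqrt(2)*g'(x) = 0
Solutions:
 g(x) = -1/(C1 + x)


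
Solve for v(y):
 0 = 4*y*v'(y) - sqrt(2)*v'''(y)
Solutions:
 v(y) = C1 + Integral(C2*airyai(sqrt(2)*y) + C3*airybi(sqrt(2)*y), y)


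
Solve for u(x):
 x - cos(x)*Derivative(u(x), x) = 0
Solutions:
 u(x) = C1 + Integral(x/cos(x), x)


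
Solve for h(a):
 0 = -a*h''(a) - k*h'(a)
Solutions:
 h(a) = C1 + a^(1 - re(k))*(C2*sin(log(a)*Abs(im(k))) + C3*cos(log(a)*im(k)))


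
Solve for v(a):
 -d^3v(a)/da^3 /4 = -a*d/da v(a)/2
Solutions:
 v(a) = C1 + Integral(C2*airyai(2^(1/3)*a) + C3*airybi(2^(1/3)*a), a)


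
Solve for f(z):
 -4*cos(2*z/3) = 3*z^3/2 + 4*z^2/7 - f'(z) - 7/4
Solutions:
 f(z) = C1 + 3*z^4/8 + 4*z^3/21 - 7*z/4 + 6*sin(2*z/3)


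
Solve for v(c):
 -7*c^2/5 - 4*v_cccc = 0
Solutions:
 v(c) = C1 + C2*c + C3*c^2 + C4*c^3 - 7*c^6/7200


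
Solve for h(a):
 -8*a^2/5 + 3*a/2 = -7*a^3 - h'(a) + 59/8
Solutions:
 h(a) = C1 - 7*a^4/4 + 8*a^3/15 - 3*a^2/4 + 59*a/8


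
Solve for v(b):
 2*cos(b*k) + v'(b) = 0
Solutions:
 v(b) = C1 - 2*sin(b*k)/k


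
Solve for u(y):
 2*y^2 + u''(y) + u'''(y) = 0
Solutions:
 u(y) = C1 + C2*y + C3*exp(-y) - y^4/6 + 2*y^3/3 - 2*y^2


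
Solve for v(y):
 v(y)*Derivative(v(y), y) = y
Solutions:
 v(y) = -sqrt(C1 + y^2)
 v(y) = sqrt(C1 + y^2)


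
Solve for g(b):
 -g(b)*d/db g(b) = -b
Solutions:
 g(b) = -sqrt(C1 + b^2)
 g(b) = sqrt(C1 + b^2)


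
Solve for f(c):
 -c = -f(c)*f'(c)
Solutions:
 f(c) = -sqrt(C1 + c^2)
 f(c) = sqrt(C1 + c^2)


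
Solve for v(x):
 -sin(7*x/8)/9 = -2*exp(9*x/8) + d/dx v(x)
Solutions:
 v(x) = C1 + 16*exp(9*x/8)/9 + 8*cos(7*x/8)/63


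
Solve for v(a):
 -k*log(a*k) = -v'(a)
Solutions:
 v(a) = C1 + a*k*log(a*k) - a*k


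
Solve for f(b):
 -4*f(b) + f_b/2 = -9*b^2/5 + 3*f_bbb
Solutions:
 f(b) = C1*exp(b*((sqrt(5182)/4 + 18)^(-1/3) + 2*(sqrt(5182)/4 + 18)^(1/3))/12)*sin(sqrt(3)*b*(-2*(sqrt(5182)/4 + 18)^(1/3) + (sqrt(5182)/4 + 18)^(-1/3))/12) + C2*exp(b*((sqrt(5182)/4 + 18)^(-1/3) + 2*(sqrt(5182)/4 + 18)^(1/3))/12)*cos(sqrt(3)*b*(-2*(sqrt(5182)/4 + 18)^(1/3) + (sqrt(5182)/4 + 18)^(-1/3))/12) + C3*exp(-b*((sqrt(5182)/4 + 18)^(-1/3) + 2*(sqrt(5182)/4 + 18)^(1/3))/6) + 9*b^2/20 + 9*b/80 + 9/640


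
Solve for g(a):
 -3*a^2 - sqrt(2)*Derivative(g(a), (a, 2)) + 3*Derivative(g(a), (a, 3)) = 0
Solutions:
 g(a) = C1 + C2*a + C3*exp(sqrt(2)*a/3) - sqrt(2)*a^4/8 - 3*a^3/2 - 27*sqrt(2)*a^2/4


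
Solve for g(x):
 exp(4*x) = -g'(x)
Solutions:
 g(x) = C1 - exp(4*x)/4


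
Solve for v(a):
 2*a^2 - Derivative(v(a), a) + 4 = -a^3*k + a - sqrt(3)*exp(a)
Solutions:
 v(a) = C1 + a^4*k/4 + 2*a^3/3 - a^2/2 + 4*a + sqrt(3)*exp(a)


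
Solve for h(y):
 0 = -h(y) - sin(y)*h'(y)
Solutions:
 h(y) = C1*sqrt(cos(y) + 1)/sqrt(cos(y) - 1)


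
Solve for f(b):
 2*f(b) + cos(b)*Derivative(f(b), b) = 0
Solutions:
 f(b) = C1*(sin(b) - 1)/(sin(b) + 1)


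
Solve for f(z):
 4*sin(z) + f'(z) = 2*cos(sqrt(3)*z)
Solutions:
 f(z) = C1 + 2*sqrt(3)*sin(sqrt(3)*z)/3 + 4*cos(z)


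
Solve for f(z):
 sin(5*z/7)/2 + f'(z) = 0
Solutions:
 f(z) = C1 + 7*cos(5*z/7)/10


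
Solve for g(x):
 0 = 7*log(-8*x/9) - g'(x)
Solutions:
 g(x) = C1 + 7*x*log(-x) + 7*x*(-2*log(3) - 1 + 3*log(2))


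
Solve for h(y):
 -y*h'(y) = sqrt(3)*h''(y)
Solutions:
 h(y) = C1 + C2*erf(sqrt(2)*3^(3/4)*y/6)


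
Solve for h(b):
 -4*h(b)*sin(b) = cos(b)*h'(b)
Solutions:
 h(b) = C1*cos(b)^4


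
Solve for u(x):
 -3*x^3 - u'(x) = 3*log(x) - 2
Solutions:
 u(x) = C1 - 3*x^4/4 - 3*x*log(x) + 5*x


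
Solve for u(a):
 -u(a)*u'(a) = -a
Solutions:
 u(a) = -sqrt(C1 + a^2)
 u(a) = sqrt(C1 + a^2)


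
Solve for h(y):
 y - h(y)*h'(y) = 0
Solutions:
 h(y) = -sqrt(C1 + y^2)
 h(y) = sqrt(C1 + y^2)


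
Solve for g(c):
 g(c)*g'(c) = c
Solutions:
 g(c) = -sqrt(C1 + c^2)
 g(c) = sqrt(C1 + c^2)


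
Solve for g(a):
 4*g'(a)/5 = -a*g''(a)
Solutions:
 g(a) = C1 + C2*a^(1/5)


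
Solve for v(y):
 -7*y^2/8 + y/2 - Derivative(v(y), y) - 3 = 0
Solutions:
 v(y) = C1 - 7*y^3/24 + y^2/4 - 3*y


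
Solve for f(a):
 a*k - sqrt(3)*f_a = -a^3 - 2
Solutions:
 f(a) = C1 + sqrt(3)*a^4/12 + sqrt(3)*a^2*k/6 + 2*sqrt(3)*a/3


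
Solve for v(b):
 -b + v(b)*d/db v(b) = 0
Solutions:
 v(b) = -sqrt(C1 + b^2)
 v(b) = sqrt(C1 + b^2)


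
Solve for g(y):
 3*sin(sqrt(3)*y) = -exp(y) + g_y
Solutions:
 g(y) = C1 + exp(y) - sqrt(3)*cos(sqrt(3)*y)


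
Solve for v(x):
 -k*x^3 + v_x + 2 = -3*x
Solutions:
 v(x) = C1 + k*x^4/4 - 3*x^2/2 - 2*x


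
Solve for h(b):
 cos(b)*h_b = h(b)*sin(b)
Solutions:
 h(b) = C1/cos(b)


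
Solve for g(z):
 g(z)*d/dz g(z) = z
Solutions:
 g(z) = -sqrt(C1 + z^2)
 g(z) = sqrt(C1 + z^2)


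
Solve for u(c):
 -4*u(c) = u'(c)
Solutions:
 u(c) = C1*exp(-4*c)


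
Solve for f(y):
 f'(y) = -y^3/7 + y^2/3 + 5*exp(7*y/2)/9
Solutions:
 f(y) = C1 - y^4/28 + y^3/9 + 10*exp(7*y/2)/63


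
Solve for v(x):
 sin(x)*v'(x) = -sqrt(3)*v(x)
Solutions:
 v(x) = C1*(cos(x) + 1)^(sqrt(3)/2)/(cos(x) - 1)^(sqrt(3)/2)


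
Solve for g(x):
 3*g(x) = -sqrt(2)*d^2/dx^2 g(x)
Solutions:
 g(x) = C1*sin(2^(3/4)*sqrt(3)*x/2) + C2*cos(2^(3/4)*sqrt(3)*x/2)


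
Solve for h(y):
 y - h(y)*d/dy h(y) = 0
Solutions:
 h(y) = -sqrt(C1 + y^2)
 h(y) = sqrt(C1 + y^2)


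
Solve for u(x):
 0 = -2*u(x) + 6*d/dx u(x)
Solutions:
 u(x) = C1*exp(x/3)


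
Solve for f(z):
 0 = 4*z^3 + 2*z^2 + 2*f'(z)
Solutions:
 f(z) = C1 - z^4/2 - z^3/3


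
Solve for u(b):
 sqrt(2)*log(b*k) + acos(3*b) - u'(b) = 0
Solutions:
 u(b) = C1 + sqrt(2)*b*(log(b*k) - 1) + b*acos(3*b) - sqrt(1 - 9*b^2)/3


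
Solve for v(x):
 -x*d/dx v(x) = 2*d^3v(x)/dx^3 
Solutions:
 v(x) = C1 + Integral(C2*airyai(-2^(2/3)*x/2) + C3*airybi(-2^(2/3)*x/2), x)


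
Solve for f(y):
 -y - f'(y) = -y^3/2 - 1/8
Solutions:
 f(y) = C1 + y^4/8 - y^2/2 + y/8


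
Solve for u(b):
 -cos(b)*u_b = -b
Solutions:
 u(b) = C1 + Integral(b/cos(b), b)


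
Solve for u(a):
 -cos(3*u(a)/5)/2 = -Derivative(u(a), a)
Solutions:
 -a/2 - 5*log(sin(3*u(a)/5) - 1)/6 + 5*log(sin(3*u(a)/5) + 1)/6 = C1


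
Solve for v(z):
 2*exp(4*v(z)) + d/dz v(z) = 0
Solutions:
 v(z) = log(-I*(1/(C1 + 8*z))^(1/4))
 v(z) = log(I*(1/(C1 + 8*z))^(1/4))
 v(z) = log(-(1/(C1 + 8*z))^(1/4))
 v(z) = log(1/(C1 + 8*z))/4


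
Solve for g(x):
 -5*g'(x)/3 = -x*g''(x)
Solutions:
 g(x) = C1 + C2*x^(8/3)


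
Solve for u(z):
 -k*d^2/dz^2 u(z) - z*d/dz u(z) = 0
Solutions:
 u(z) = C1 + C2*sqrt(k)*erf(sqrt(2)*z*sqrt(1/k)/2)


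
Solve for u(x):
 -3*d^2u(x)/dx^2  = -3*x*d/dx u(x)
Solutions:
 u(x) = C1 + C2*erfi(sqrt(2)*x/2)


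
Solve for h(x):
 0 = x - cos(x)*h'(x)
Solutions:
 h(x) = C1 + Integral(x/cos(x), x)


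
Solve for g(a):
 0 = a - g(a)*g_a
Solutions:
 g(a) = -sqrt(C1 + a^2)
 g(a) = sqrt(C1 + a^2)


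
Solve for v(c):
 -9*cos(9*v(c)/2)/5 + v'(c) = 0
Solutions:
 -9*c/5 - log(sin(9*v(c)/2) - 1)/9 + log(sin(9*v(c)/2) + 1)/9 = C1


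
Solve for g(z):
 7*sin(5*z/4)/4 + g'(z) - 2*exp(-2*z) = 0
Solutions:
 g(z) = C1 + 7*cos(5*z/4)/5 - exp(-2*z)


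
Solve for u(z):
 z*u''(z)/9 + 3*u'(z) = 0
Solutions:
 u(z) = C1 + C2/z^26


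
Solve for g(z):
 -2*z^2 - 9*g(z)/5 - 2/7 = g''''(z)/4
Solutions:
 g(z) = -10*z^2/9 + (C1*sin(sqrt(3)*5^(3/4)*z/5) + C2*cos(sqrt(3)*5^(3/4)*z/5))*exp(-sqrt(3)*5^(3/4)*z/5) + (C3*sin(sqrt(3)*5^(3/4)*z/5) + C4*cos(sqrt(3)*5^(3/4)*z/5))*exp(sqrt(3)*5^(3/4)*z/5) - 10/63


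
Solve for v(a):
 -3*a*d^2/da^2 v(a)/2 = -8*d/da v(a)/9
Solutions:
 v(a) = C1 + C2*a^(43/27)


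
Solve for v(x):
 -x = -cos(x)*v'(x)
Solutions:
 v(x) = C1 + Integral(x/cos(x), x)


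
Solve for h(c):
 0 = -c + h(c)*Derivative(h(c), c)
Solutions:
 h(c) = -sqrt(C1 + c^2)
 h(c) = sqrt(C1 + c^2)


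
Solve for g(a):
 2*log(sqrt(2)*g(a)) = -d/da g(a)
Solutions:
 Integral(1/(2*log(_y) + log(2)), (_y, g(a))) = C1 - a


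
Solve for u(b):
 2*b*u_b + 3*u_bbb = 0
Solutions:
 u(b) = C1 + Integral(C2*airyai(-2^(1/3)*3^(2/3)*b/3) + C3*airybi(-2^(1/3)*3^(2/3)*b/3), b)


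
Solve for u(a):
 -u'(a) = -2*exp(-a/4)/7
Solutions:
 u(a) = C1 - 8*exp(-a/4)/7


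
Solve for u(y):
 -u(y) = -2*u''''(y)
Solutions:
 u(y) = C1*exp(-2^(3/4)*y/2) + C2*exp(2^(3/4)*y/2) + C3*sin(2^(3/4)*y/2) + C4*cos(2^(3/4)*y/2)


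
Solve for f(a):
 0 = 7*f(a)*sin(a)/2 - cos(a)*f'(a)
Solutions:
 f(a) = C1/cos(a)^(7/2)


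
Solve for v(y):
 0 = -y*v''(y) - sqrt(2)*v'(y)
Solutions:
 v(y) = C1 + C2*y^(1 - sqrt(2))


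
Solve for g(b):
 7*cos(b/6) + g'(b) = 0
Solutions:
 g(b) = C1 - 42*sin(b/6)


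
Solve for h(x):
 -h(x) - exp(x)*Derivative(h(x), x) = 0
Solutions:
 h(x) = C1*exp(exp(-x))


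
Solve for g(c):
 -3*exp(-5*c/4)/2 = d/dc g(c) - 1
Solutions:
 g(c) = C1 + c + 6*exp(-5*c/4)/5


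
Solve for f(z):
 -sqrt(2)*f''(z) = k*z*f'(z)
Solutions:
 f(z) = Piecewise((-2^(3/4)*sqrt(pi)*C1*erf(2^(1/4)*sqrt(k)*z/2)/(2*sqrt(k)) - C2, (k > 0) | (k < 0)), (-C1*z - C2, True))


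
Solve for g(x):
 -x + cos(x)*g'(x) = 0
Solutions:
 g(x) = C1 + Integral(x/cos(x), x)


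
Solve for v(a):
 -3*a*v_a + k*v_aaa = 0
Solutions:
 v(a) = C1 + Integral(C2*airyai(3^(1/3)*a*(1/k)^(1/3)) + C3*airybi(3^(1/3)*a*(1/k)^(1/3)), a)


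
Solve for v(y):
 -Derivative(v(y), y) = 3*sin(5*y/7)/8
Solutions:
 v(y) = C1 + 21*cos(5*y/7)/40


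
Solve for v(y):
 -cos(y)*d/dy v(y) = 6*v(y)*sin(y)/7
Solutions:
 v(y) = C1*cos(y)^(6/7)


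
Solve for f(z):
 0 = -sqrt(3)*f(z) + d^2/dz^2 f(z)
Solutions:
 f(z) = C1*exp(-3^(1/4)*z) + C2*exp(3^(1/4)*z)


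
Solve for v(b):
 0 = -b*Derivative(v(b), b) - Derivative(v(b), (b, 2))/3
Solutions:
 v(b) = C1 + C2*erf(sqrt(6)*b/2)


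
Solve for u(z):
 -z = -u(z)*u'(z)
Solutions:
 u(z) = -sqrt(C1 + z^2)
 u(z) = sqrt(C1 + z^2)


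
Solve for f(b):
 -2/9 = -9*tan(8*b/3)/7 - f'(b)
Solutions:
 f(b) = C1 + 2*b/9 + 27*log(cos(8*b/3))/56


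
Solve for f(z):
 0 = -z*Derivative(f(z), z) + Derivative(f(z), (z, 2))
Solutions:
 f(z) = C1 + C2*erfi(sqrt(2)*z/2)


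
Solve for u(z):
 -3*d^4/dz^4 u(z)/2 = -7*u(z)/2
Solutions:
 u(z) = C1*exp(-3^(3/4)*7^(1/4)*z/3) + C2*exp(3^(3/4)*7^(1/4)*z/3) + C3*sin(3^(3/4)*7^(1/4)*z/3) + C4*cos(3^(3/4)*7^(1/4)*z/3)


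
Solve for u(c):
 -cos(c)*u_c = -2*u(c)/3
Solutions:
 u(c) = C1*(sin(c) + 1)^(1/3)/(sin(c) - 1)^(1/3)


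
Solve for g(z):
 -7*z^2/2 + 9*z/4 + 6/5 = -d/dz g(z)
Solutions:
 g(z) = C1 + 7*z^3/6 - 9*z^2/8 - 6*z/5


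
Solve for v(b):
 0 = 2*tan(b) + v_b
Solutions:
 v(b) = C1 + 2*log(cos(b))


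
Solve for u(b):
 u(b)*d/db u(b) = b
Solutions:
 u(b) = -sqrt(C1 + b^2)
 u(b) = sqrt(C1 + b^2)


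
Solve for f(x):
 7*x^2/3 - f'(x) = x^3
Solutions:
 f(x) = C1 - x^4/4 + 7*x^3/9


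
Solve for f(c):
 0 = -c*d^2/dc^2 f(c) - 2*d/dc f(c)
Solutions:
 f(c) = C1 + C2/c


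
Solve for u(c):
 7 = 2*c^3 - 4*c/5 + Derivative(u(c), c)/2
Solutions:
 u(c) = C1 - c^4 + 4*c^2/5 + 14*c


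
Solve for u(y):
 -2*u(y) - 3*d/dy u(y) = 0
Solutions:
 u(y) = C1*exp(-2*y/3)


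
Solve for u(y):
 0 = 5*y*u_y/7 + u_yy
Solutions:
 u(y) = C1 + C2*erf(sqrt(70)*y/14)


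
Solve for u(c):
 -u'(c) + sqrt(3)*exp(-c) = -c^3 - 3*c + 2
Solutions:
 u(c) = C1 + c^4/4 + 3*c^2/2 - 2*c - sqrt(3)*exp(-c)


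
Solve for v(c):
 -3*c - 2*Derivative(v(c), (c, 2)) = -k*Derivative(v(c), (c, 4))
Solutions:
 v(c) = C1 + C2*c + C3*exp(-sqrt(2)*c*sqrt(1/k)) + C4*exp(sqrt(2)*c*sqrt(1/k)) - c^3/4


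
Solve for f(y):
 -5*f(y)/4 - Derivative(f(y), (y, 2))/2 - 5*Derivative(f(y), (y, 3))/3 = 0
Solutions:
 f(y) = C1*exp(y*(-2 + (5*sqrt(5655) + 376)^(-1/3) + (5*sqrt(5655) + 376)^(1/3))/20)*sin(sqrt(3)*y*(-(5*sqrt(5655) + 376)^(1/3) + (5*sqrt(5655) + 376)^(-1/3))/20) + C2*exp(y*(-2 + (5*sqrt(5655) + 376)^(-1/3) + (5*sqrt(5655) + 376)^(1/3))/20)*cos(sqrt(3)*y*(-(5*sqrt(5655) + 376)^(1/3) + (5*sqrt(5655) + 376)^(-1/3))/20) + C3*exp(-y*((5*sqrt(5655) + 376)^(-1/3) + 1 + (5*sqrt(5655) + 376)^(1/3))/10)


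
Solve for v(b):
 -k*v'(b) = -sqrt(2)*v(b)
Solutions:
 v(b) = C1*exp(sqrt(2)*b/k)


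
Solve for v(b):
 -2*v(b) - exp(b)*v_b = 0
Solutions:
 v(b) = C1*exp(2*exp(-b))


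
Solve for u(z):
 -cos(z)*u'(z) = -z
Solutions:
 u(z) = C1 + Integral(z/cos(z), z)


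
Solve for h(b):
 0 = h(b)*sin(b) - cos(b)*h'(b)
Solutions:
 h(b) = C1/cos(b)


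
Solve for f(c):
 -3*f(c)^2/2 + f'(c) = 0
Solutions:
 f(c) = -2/(C1 + 3*c)


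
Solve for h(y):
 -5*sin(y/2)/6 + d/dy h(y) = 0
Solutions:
 h(y) = C1 - 5*cos(y/2)/3


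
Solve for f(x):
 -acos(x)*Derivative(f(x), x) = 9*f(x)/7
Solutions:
 f(x) = C1*exp(-9*Integral(1/acos(x), x)/7)


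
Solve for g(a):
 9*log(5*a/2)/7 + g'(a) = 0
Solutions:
 g(a) = C1 - 9*a*log(a)/7 - 9*a*log(5)/7 + 9*a*log(2)/7 + 9*a/7


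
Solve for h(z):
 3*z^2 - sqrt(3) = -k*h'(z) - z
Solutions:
 h(z) = C1 - z^3/k - z^2/(2*k) + sqrt(3)*z/k


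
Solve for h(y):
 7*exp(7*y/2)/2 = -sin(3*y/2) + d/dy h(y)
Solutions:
 h(y) = C1 + exp(7*y/2) - 2*cos(3*y/2)/3


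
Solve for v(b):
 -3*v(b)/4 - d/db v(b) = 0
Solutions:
 v(b) = C1*exp(-3*b/4)


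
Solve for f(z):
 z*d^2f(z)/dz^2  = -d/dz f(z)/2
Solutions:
 f(z) = C1 + C2*sqrt(z)


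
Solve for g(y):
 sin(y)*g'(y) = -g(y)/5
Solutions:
 g(y) = C1*(cos(y) + 1)^(1/10)/(cos(y) - 1)^(1/10)


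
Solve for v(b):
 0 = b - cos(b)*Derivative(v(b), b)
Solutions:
 v(b) = C1 + Integral(b/cos(b), b)


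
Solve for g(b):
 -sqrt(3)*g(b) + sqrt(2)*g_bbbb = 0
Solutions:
 g(b) = C1*exp(-2^(7/8)*3^(1/8)*b/2) + C2*exp(2^(7/8)*3^(1/8)*b/2) + C3*sin(2^(7/8)*3^(1/8)*b/2) + C4*cos(2^(7/8)*3^(1/8)*b/2)


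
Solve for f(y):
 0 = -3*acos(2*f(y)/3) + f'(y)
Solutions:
 Integral(1/acos(2*_y/3), (_y, f(y))) = C1 + 3*y


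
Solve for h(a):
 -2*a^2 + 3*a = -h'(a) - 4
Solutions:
 h(a) = C1 + 2*a^3/3 - 3*a^2/2 - 4*a


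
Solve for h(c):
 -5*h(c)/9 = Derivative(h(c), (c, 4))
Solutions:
 h(c) = (C1*sin(5^(1/4)*sqrt(6)*c/6) + C2*cos(5^(1/4)*sqrt(6)*c/6))*exp(-5^(1/4)*sqrt(6)*c/6) + (C3*sin(5^(1/4)*sqrt(6)*c/6) + C4*cos(5^(1/4)*sqrt(6)*c/6))*exp(5^(1/4)*sqrt(6)*c/6)


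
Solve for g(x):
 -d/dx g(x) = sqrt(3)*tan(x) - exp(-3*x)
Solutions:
 g(x) = C1 - sqrt(3)*log(tan(x)^2 + 1)/2 - exp(-3*x)/3


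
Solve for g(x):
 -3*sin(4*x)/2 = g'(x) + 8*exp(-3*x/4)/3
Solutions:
 g(x) = C1 + 3*cos(4*x)/8 + 32*exp(-3*x/4)/9


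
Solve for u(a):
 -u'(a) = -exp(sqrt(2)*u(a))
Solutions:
 u(a) = sqrt(2)*(2*log(-1/(C1 + a)) - log(2))/4


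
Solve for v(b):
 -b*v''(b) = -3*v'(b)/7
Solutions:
 v(b) = C1 + C2*b^(10/7)


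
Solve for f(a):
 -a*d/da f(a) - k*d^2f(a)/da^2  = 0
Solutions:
 f(a) = C1 + C2*sqrt(k)*erf(sqrt(2)*a*sqrt(1/k)/2)


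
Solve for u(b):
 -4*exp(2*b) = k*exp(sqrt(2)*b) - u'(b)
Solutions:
 u(b) = C1 + sqrt(2)*k*exp(sqrt(2)*b)/2 + 2*exp(2*b)


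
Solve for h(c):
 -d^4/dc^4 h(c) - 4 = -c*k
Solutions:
 h(c) = C1 + C2*c + C3*c^2 + C4*c^3 + c^5*k/120 - c^4/6


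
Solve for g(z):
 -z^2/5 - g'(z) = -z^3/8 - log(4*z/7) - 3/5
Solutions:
 g(z) = C1 + z^4/32 - z^3/15 + z*log(z) + z*log(4/7) - 2*z/5


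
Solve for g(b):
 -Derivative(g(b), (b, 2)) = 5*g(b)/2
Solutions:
 g(b) = C1*sin(sqrt(10)*b/2) + C2*cos(sqrt(10)*b/2)


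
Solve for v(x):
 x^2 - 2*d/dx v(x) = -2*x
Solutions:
 v(x) = C1 + x^3/6 + x^2/2


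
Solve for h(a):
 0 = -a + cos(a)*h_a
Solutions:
 h(a) = C1 + Integral(a/cos(a), a)


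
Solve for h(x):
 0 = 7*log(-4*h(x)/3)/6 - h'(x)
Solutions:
 -6*Integral(1/(log(-_y) - log(3) + 2*log(2)), (_y, h(x)))/7 = C1 - x


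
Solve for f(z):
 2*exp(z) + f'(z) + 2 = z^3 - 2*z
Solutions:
 f(z) = C1 + z^4/4 - z^2 - 2*z - 2*exp(z)


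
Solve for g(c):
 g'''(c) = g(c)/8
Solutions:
 g(c) = C3*exp(c/2) + (C1*sin(sqrt(3)*c/4) + C2*cos(sqrt(3)*c/4))*exp(-c/4)


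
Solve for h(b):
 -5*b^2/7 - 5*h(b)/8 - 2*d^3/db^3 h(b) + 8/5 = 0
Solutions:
 h(b) = C3*exp(-2^(2/3)*5^(1/3)*b/4) - 8*b^2/7 + (C1*sin(2^(2/3)*sqrt(3)*5^(1/3)*b/8) + C2*cos(2^(2/3)*sqrt(3)*5^(1/3)*b/8))*exp(2^(2/3)*5^(1/3)*b/8) + 64/25


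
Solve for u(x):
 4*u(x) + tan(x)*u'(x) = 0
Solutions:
 u(x) = C1/sin(x)^4


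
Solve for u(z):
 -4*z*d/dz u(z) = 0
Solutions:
 u(z) = C1


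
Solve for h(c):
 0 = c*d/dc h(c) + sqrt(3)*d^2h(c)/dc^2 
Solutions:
 h(c) = C1 + C2*erf(sqrt(2)*3^(3/4)*c/6)


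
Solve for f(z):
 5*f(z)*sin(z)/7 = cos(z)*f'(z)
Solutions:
 f(z) = C1/cos(z)^(5/7)


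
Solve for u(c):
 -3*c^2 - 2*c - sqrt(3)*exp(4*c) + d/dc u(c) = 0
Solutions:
 u(c) = C1 + c^3 + c^2 + sqrt(3)*exp(4*c)/4


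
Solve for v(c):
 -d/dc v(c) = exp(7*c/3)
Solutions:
 v(c) = C1 - 3*exp(7*c/3)/7


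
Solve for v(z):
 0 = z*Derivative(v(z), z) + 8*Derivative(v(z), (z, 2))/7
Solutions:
 v(z) = C1 + C2*erf(sqrt(7)*z/4)


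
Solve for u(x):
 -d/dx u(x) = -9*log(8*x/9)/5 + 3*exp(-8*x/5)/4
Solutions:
 u(x) = C1 + 9*x*log(x)/5 + 9*x*(-2*log(3) - 1 + 3*log(2))/5 + 15*exp(-8*x/5)/32


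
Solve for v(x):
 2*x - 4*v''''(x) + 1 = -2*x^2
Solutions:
 v(x) = C1 + C2*x + C3*x^2 + C4*x^3 + x^6/720 + x^5/240 + x^4/96


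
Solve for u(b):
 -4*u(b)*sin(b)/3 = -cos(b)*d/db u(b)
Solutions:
 u(b) = C1/cos(b)^(4/3)


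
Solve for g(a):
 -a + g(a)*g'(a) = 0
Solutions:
 g(a) = -sqrt(C1 + a^2)
 g(a) = sqrt(C1 + a^2)


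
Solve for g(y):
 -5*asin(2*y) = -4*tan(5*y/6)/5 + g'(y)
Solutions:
 g(y) = C1 - 5*y*asin(2*y) - 5*sqrt(1 - 4*y^2)/2 - 24*log(cos(5*y/6))/25


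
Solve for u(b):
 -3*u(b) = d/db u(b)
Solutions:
 u(b) = C1*exp(-3*b)


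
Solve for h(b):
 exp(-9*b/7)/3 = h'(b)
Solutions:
 h(b) = C1 - 7*exp(-9*b/7)/27


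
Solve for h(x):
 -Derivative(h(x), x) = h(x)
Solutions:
 h(x) = C1*exp(-x)


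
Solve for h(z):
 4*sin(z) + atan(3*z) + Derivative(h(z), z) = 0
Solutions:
 h(z) = C1 - z*atan(3*z) + log(9*z^2 + 1)/6 + 4*cos(z)


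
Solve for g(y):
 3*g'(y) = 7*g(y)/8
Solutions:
 g(y) = C1*exp(7*y/24)


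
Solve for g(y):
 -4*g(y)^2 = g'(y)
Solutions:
 g(y) = 1/(C1 + 4*y)


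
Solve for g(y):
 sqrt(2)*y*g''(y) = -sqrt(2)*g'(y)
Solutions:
 g(y) = C1 + C2*log(y)


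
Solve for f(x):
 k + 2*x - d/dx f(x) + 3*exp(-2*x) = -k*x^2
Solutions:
 f(x) = C1 + k*x^3/3 + k*x + x^2 - 3*exp(-2*x)/2


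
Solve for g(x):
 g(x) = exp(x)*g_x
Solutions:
 g(x) = C1*exp(-exp(-x))


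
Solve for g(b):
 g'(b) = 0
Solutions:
 g(b) = C1


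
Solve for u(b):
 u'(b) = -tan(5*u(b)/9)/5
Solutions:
 u(b) = -9*asin(C1*exp(-b/9))/5 + 9*pi/5
 u(b) = 9*asin(C1*exp(-b/9))/5


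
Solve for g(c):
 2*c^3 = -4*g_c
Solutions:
 g(c) = C1 - c^4/8


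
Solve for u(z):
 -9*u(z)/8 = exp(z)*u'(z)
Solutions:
 u(z) = C1*exp(9*exp(-z)/8)


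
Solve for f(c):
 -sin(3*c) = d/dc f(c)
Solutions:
 f(c) = C1 + cos(3*c)/3


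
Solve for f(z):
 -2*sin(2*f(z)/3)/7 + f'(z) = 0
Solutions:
 -2*z/7 + 3*log(cos(2*f(z)/3) - 1)/4 - 3*log(cos(2*f(z)/3) + 1)/4 = C1


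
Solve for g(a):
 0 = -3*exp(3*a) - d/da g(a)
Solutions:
 g(a) = C1 - exp(3*a)


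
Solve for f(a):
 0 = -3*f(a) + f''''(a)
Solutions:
 f(a) = C1*exp(-3^(1/4)*a) + C2*exp(3^(1/4)*a) + C3*sin(3^(1/4)*a) + C4*cos(3^(1/4)*a)


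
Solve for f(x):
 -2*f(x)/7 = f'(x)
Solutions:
 f(x) = C1*exp(-2*x/7)


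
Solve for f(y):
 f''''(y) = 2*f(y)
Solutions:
 f(y) = C1*exp(-2^(1/4)*y) + C2*exp(2^(1/4)*y) + C3*sin(2^(1/4)*y) + C4*cos(2^(1/4)*y)


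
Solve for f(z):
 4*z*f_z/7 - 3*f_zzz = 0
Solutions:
 f(z) = C1 + Integral(C2*airyai(42^(2/3)*z/21) + C3*airybi(42^(2/3)*z/21), z)


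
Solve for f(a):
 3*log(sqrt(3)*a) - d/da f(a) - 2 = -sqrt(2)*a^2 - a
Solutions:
 f(a) = C1 + sqrt(2)*a^3/3 + a^2/2 + 3*a*log(a) - 5*a + 3*a*log(3)/2


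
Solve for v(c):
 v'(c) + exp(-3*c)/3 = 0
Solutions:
 v(c) = C1 + exp(-3*c)/9


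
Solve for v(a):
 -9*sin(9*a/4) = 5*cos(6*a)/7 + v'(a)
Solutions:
 v(a) = C1 - 5*sin(6*a)/42 + 4*cos(9*a/4)


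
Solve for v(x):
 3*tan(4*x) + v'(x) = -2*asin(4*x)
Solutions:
 v(x) = C1 - 2*x*asin(4*x) - sqrt(1 - 16*x^2)/2 + 3*log(cos(4*x))/4


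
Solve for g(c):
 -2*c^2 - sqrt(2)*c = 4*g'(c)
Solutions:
 g(c) = C1 - c^3/6 - sqrt(2)*c^2/8


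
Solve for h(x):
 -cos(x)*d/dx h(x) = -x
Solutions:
 h(x) = C1 + Integral(x/cos(x), x)


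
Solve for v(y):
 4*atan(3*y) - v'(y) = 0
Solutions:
 v(y) = C1 + 4*y*atan(3*y) - 2*log(9*y^2 + 1)/3


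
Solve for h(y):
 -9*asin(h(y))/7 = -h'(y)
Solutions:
 Integral(1/asin(_y), (_y, h(y))) = C1 + 9*y/7


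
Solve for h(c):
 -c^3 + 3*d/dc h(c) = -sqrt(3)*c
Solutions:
 h(c) = C1 + c^4/12 - sqrt(3)*c^2/6


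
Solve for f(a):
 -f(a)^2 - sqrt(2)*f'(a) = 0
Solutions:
 f(a) = 2/(C1 + sqrt(2)*a)


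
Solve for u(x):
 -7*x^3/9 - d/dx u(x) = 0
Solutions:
 u(x) = C1 - 7*x^4/36


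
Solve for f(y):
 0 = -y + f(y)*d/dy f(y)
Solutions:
 f(y) = -sqrt(C1 + y^2)
 f(y) = sqrt(C1 + y^2)


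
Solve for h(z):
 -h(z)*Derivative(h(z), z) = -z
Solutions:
 h(z) = -sqrt(C1 + z^2)
 h(z) = sqrt(C1 + z^2)


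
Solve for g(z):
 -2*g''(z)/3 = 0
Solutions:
 g(z) = C1 + C2*z


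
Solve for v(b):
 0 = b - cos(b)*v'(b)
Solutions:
 v(b) = C1 + Integral(b/cos(b), b)


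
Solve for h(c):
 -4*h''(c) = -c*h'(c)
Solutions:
 h(c) = C1 + C2*erfi(sqrt(2)*c/4)


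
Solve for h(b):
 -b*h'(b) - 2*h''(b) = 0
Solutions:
 h(b) = C1 + C2*erf(b/2)


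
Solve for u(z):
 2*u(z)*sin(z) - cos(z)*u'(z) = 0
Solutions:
 u(z) = C1/cos(z)^2


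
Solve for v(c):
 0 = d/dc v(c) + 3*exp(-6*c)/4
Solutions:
 v(c) = C1 + exp(-6*c)/8


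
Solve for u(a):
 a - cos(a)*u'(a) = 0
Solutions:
 u(a) = C1 + Integral(a/cos(a), a)


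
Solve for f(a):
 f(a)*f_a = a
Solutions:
 f(a) = -sqrt(C1 + a^2)
 f(a) = sqrt(C1 + a^2)


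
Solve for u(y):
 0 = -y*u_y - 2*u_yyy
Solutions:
 u(y) = C1 + Integral(C2*airyai(-2^(2/3)*y/2) + C3*airybi(-2^(2/3)*y/2), y)


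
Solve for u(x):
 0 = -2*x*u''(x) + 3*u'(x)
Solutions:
 u(x) = C1 + C2*x^(5/2)


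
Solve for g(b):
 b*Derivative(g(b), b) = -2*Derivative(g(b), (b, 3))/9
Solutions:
 g(b) = C1 + Integral(C2*airyai(-6^(2/3)*b/2) + C3*airybi(-6^(2/3)*b/2), b)


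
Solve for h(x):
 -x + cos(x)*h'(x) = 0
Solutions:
 h(x) = C1 + Integral(x/cos(x), x)


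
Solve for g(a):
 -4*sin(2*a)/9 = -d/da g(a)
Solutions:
 g(a) = C1 - 2*cos(2*a)/9


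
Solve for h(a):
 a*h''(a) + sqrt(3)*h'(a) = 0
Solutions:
 h(a) = C1 + C2*a^(1 - sqrt(3))


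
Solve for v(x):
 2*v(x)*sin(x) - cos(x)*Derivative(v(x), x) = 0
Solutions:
 v(x) = C1/cos(x)^2


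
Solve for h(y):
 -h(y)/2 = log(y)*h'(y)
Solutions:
 h(y) = C1*exp(-li(y)/2)


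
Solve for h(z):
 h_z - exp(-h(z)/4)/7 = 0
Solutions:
 h(z) = 4*log(C1 + z/28)


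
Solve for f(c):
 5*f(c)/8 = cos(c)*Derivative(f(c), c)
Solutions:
 f(c) = C1*(sin(c) + 1)^(5/16)/(sin(c) - 1)^(5/16)


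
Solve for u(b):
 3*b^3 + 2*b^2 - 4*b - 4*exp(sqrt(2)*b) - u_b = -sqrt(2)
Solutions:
 u(b) = C1 + 3*b^4/4 + 2*b^3/3 - 2*b^2 + sqrt(2)*b - 2*sqrt(2)*exp(sqrt(2)*b)
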